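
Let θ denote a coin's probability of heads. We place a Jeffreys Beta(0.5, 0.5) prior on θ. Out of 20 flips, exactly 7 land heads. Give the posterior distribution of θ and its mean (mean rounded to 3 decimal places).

The binomial likelihood is conjugate to the Beta prior: with 7 successes and 13 failures, the posterior is Beta(0.5+7, 0.5+13) = Beta(7.5, 13.5).
E[θ | data] = 7.5/(7.5+13.5) = 0.357.

Posterior: Beta(7.5, 13.5); mean ≈ 0.357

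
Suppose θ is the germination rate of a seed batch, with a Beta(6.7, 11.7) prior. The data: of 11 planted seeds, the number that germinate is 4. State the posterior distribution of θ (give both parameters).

The binomial likelihood is conjugate to the Beta prior: with 4 successes and 7 failures, the posterior is Beta(6.7+4, 11.7+7) = Beta(10.7, 18.7).

Posterior: Beta(10.7, 18.7)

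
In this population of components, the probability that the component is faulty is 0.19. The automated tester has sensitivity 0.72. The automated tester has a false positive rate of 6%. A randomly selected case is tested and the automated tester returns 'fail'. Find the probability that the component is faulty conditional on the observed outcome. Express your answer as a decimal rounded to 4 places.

Write H for 'the component is faulty'. Prior odds H:¬H = 0.19/0.81 = 0.23457. For the 'fail' outcome, the likelihood ratio is 0.72/0.06 = 12.000.
Posterior odds = 0.23457 × 12.000 = 2.8148, so P(H|E) = 2.8148/(1+2.8148) = 0.7379.

P(H | E) ≈ 0.7379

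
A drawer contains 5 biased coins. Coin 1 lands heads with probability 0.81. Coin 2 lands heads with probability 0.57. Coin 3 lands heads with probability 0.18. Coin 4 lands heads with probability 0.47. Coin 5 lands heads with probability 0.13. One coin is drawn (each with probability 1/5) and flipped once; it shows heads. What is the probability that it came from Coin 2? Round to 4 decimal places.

Posterior probability ≈ 0.2639

Tabulate prior·likelihood by source: [1] prior 0.2, lik 0.81, product 0.1620; [2] prior 0.2, lik 0.57, product 0.1140; [3] prior 0.2, lik 0.18, product 0.03600; [4] prior 0.2, lik 0.47, product 0.09400; [5] prior 0.2, lik 0.13, product 0.02600.
Normalizing constant = 0.43200; the posterior for Coin 2 is its product over the sum, 0.1140/0.43200 = 0.2639.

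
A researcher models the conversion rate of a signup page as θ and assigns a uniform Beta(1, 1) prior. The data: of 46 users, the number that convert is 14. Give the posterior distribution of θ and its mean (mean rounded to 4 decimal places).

Observing 14 successes and 32 failures updates Beta(1, 1) by adding the success and failure counts to the two shape parameters: α = 1+14 = 15, β = 1+32 = 33.
E[θ | data] = 15/(15+33) = 0.3125.

Posterior: Beta(15, 33); mean ≈ 0.3125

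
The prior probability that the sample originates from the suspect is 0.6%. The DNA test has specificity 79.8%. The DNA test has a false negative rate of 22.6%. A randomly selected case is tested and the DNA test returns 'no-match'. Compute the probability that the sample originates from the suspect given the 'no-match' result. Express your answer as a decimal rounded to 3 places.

Let H be the event that the sample originates from the suspect. P(H) = 0.006, so P(¬H) = 0.994. With E the 'no-match' result, P(E|H) = 0.226 and P(E|¬H) = 0.798.
P(E) = 0.226·0.006 + 0.798·0.994 = 0.0013560 + 0.79321 = 0.79457.
By Bayes' theorem, P(H|E) = 0.0013560 / 0.79457 = 0.002.

P(H | E) ≈ 0.002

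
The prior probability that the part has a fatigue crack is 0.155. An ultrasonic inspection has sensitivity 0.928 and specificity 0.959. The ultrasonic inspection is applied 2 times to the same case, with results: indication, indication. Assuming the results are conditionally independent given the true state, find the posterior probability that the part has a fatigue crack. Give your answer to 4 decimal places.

Posterior P(H) ≈ 0.9895

Let H be the event that the part has a fatigue crack; start with P(H) = 0.155. P('indication'|H) = 0.928, P('indication'|¬H) = 0.041.
Update on result 1 ('indication'): P(H) ← 0.928·0.1550 / (0.928·0.1550 + 0.041·0.8450) = 0.14384/0.17849 = 0.8059.
Update on result 2 ('indication'): P(H) ← 0.928·0.8059 / (0.928·0.8059 + 0.041·0.1941) = 0.74787/0.75583 = 0.9895.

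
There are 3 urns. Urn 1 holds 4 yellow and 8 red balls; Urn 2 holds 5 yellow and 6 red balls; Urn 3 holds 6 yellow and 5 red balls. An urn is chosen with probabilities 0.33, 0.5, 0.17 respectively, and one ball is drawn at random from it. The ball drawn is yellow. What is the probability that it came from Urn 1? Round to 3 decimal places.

Tabulate prior·likelihood by source: [1] prior 0.33, lik 0.3333, product 0.1100; [2] prior 0.5, lik 0.4545, product 0.2273; [3] prior 0.17, lik 0.5455, product 0.09273.
Normalizing constant = 0.43000; the posterior for Urn 1 is its product over the sum, 0.1100/0.43000 = 0.256.

Posterior probability ≈ 0.256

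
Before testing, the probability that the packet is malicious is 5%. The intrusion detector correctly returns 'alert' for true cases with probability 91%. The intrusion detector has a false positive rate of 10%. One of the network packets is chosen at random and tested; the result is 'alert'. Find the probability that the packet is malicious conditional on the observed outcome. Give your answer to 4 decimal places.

Let H be the event that the packet is malicious. P(H) = 0.05, so P(¬H) = 0.95. With E the 'alert' result, P(E|H) = 0.91 and P(E|¬H) = 0.1.
P(E) = 0.91·0.05 + 0.1·0.95 = 0.045500 + 0.095000 = 0.14050.
By Bayes' theorem, P(H|E) = 0.045500 / 0.14050 = 0.3238.

P(H | E) ≈ 0.3238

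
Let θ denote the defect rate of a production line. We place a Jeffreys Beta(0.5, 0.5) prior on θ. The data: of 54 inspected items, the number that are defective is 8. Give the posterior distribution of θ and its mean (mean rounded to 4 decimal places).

Posterior: Beta(8.5, 46.5); mean ≈ 0.1545

The binomial likelihood is conjugate to the Beta prior: with 8 successes and 46 failures, the posterior is Beta(0.5+8, 0.5+46) = Beta(8.5, 46.5).
Posterior mean = α/(α+β) = 8.5/55 = 0.1545.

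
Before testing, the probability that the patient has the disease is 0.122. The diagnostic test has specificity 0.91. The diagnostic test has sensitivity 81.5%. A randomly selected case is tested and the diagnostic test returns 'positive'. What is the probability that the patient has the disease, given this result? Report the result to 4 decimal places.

Write H for 'the patient has the disease'. Prior odds H:¬H = 0.122/0.878 = 0.13895. For the 'positive' outcome, the likelihood ratio is 0.815/0.09 = 9.0556.
Posterior odds = 0.13895 × 9.0556 = 1.2583, so P(H|E) = 1.2583/(1+1.2583) = 0.5572.

P(H | E) ≈ 0.5572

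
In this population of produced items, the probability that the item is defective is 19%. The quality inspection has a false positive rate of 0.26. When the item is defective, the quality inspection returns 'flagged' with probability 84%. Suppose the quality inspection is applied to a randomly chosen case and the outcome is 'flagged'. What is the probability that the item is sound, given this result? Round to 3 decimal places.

Let H be the event that the item is defective. P(H) = 0.19, so P(¬H) = 0.81. With E the 'flagged' result, P(E|H) = 0.84 and P(E|¬H) = 0.26.
P(E) = 0.84·0.19 + 0.26·0.81 = 0.15960 + 0.21060 = 0.37020.
By Bayes' theorem, P(H|E) = 0.15960 / 0.37020 = 0.431. Hence P(¬H|E) = 1 − 0.431 = 0.569.

P(¬H | E) ≈ 0.569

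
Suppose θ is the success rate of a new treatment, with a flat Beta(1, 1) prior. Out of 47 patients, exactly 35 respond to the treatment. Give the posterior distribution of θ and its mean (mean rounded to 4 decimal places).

Observing 35 successes and 12 failures updates Beta(1, 1) by adding the success and failure counts to the two shape parameters: α = 1+35 = 36, β = 1+12 = 13.
E[θ | data] = 36/(36+13) = 0.7347.

Posterior: Beta(36, 13); mean ≈ 0.7347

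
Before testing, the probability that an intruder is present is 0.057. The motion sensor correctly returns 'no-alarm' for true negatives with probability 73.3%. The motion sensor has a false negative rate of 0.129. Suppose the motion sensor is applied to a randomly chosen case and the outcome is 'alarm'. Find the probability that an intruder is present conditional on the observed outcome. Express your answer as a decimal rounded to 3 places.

P(H | E) ≈ 0.165

Write H for 'an intruder is present'. Prior odds H:¬H = 0.057/0.943 = 0.060445. For the 'alarm' outcome, the likelihood ratio is 0.871/0.267 = 3.2622.
Posterior odds = 0.060445 × 3.2622 = 0.19718, so P(H|E) = 0.19718/(1+0.19718) = 0.165.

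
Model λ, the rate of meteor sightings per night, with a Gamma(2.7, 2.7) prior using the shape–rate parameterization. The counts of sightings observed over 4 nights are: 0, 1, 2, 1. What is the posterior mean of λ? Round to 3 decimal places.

Posterior mean ≈ 1.000

The Poisson likelihood adds the total count to the shape and the number of exposure periods to the rate. Here ∑xᵢ = 4 and n = 4, so shape 2.7→6.7 and rate 2.7→6.7.
Posterior mean = shape/rate = 6.7/6.7 = 1.000.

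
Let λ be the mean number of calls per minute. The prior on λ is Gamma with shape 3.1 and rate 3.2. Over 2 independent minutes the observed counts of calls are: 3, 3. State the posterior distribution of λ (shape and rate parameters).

Posterior: Gamma(shape=9.1, rate=5.2)

The Poisson likelihood adds the total count to the shape and the number of exposure periods to the rate. Here ∑xᵢ = 6 and n = 2, so shape 3.1→9.1 and rate 3.2→5.2.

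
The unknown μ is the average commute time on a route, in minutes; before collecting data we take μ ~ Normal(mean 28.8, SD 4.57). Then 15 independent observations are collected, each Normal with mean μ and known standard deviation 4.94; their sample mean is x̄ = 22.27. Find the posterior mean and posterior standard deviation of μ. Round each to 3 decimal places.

Prior precision 1/τ₀² = 1/4.57² = 0.0478815; data precision n/σ² = 15/4.94² = 0.614663.
Posterior precision = 0.0478815 + 0.614663 = 0.662545, giving posterior SD = 1/√0.662545 = 1.229.
Posterior mean = (0.0478815·28.8 + 0.614663·22.27) / 0.662545 = 22.742.

Posterior mean ≈ 22.742; posterior SD ≈ 1.229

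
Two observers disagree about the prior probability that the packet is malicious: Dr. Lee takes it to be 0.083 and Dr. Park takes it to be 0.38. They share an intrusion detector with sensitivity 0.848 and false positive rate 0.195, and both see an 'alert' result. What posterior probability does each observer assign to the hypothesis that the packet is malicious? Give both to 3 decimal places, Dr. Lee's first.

P('+'|H) = 0.848, P('+'|¬H) = 0.195.
Dr. Lee: numerator 0.848·0.083 = 0.070384; evidence = 0.070384+0.195·0.917 = 0.24920; posterior = 0.282.
Dr. Park: numerator 0.848·0.38 = 0.32224; evidence = 0.32224+0.195·0.62 = 0.44314; posterior = 0.727.

Dr. Lee: 0.282; Dr. Park: 0.727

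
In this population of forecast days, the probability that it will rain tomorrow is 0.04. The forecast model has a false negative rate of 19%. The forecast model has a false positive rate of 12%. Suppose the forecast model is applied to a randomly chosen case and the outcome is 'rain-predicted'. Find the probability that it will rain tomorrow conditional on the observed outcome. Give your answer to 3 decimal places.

Let H be the event that it will rain tomorrow. P(H) = 0.04, so P(¬H) = 0.96. With E the 'rain-predicted' result, P(E|H) = 0.81 and P(E|¬H) = 0.12.
P(E) = 0.81·0.04 + 0.12·0.96 = 0.032400 + 0.11520 = 0.14760.
By Bayes' theorem, P(H|E) = 0.032400 / 0.14760 = 0.220.

P(H | E) ≈ 0.220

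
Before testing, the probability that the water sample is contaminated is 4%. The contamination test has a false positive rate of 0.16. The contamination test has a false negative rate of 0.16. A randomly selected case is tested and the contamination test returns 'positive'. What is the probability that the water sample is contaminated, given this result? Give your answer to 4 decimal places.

P(H | E) ≈ 0.1795

Let H be the event that the water sample is contaminated. P(H) = 0.04, so P(¬H) = 0.96. With E the 'positive' result, P(E|H) = 0.84 and P(E|¬H) = 0.16.
P(E) = 0.84·0.04 + 0.16·0.96 = 0.033600 + 0.15360 = 0.18720.
By Bayes' theorem, P(H|E) = 0.033600 / 0.18720 = 0.1795.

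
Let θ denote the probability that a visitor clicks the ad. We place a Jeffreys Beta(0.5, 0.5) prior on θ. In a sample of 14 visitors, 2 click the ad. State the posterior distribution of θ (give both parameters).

Posterior: Beta(2.5, 12.5)

The binomial likelihood is conjugate to the Beta prior: with 2 successes and 12 failures, the posterior is Beta(0.5+2, 0.5+12) = Beta(2.5, 12.5).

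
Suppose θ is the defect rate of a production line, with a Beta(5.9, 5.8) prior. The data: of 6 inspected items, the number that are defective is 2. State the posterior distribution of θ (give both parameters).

The binomial likelihood is conjugate to the Beta prior: with 2 successes and 4 failures, the posterior is Beta(5.9+2, 5.8+4) = Beta(7.9, 9.8).

Posterior: Beta(7.9, 9.8)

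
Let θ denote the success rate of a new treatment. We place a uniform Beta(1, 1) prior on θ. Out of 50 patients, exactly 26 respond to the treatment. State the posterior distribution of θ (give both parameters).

Posterior: Beta(27, 25)

Observing 26 successes and 24 failures updates Beta(1, 1) by adding the success and failure counts to the two shape parameters: α = 1+26 = 27, β = 1+24 = 25.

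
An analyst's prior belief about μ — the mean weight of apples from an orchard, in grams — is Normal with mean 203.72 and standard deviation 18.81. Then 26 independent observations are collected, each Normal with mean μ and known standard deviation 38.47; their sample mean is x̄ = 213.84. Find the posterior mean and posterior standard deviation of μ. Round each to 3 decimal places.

Posterior mean ≈ 212.438; posterior SD ≈ 7.002

With known σ, the Normal prior is conjugate. Weight on the data is w = (n/σ²)/(n/σ² + 1/τ₀²) = 0.0175683/(0.0175683+0.00282633) = 0.86142.
Posterior mean = w·x̄ + (1−w)·μ₀ = 0.86142·213.84 + 0.13858·203.72 = 212.438. Posterior variance = 1/(0.0175683+0.00282633) = 49.0326, so SD = 7.002.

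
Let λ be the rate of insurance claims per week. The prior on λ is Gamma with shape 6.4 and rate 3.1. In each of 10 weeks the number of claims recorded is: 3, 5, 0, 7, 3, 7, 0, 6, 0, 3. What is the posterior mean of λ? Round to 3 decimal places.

Total count ∑xᵢ = 34 over n = 10 weeks.
Gamma is conjugate to the Poisson likelihood: posterior is Gamma(shape = 6.4+34 = 40.4, rate = 3.1+10 = 13.1).
Posterior mean = shape/rate = 40.4/13.1 = 3.084.

Posterior mean ≈ 3.084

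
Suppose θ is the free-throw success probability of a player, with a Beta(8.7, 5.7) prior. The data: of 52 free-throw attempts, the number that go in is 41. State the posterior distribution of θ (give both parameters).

Observing 41 successes and 11 failures updates Beta(8.7, 5.7) by adding the success and failure counts to the two shape parameters: α = 8.7+41 = 49.7, β = 5.7+11 = 16.7.

Posterior: Beta(49.7, 16.7)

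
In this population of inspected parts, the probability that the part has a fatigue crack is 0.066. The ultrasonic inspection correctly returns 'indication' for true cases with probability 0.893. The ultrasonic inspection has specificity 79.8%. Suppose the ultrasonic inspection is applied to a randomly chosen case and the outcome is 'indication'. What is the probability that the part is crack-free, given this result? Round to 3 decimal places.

Write H for 'the part has a fatigue crack'. Prior odds H:¬H = 0.066/0.934 = 0.070664. For the 'indication' outcome, the likelihood ratio is 0.893/0.202 = 4.4208.
Posterior odds = 0.070664 × 4.4208 = 0.31239, so P(H|E) = 0.31239/(1+0.31239) = 0.238. Then P(¬H|E) = 1 − 0.238 = 0.762.

P(¬H | E) ≈ 0.762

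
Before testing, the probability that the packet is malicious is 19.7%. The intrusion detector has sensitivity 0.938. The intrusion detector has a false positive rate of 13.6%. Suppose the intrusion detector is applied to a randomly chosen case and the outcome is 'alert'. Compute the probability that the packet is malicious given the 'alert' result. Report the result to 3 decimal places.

P(H | E) ≈ 0.629

Let H be the event that the packet is malicious. P(H) = 0.197, so P(¬H) = 0.803. With E the 'alert' result, P(E|H) = 0.938 and P(E|¬H) = 0.136.
P(E) = 0.938·0.197 + 0.136·0.803 = 0.18479 + 0.10921 = 0.29399.
By Bayes' theorem, P(H|E) = 0.18479 / 0.29399 = 0.629.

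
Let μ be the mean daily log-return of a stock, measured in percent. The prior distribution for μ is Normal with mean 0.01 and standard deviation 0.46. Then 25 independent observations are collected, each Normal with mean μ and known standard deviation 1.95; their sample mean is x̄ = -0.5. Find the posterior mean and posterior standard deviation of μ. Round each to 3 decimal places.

Prior precision 1/τ₀² = 1/0.46² = 4.72590; data precision n/σ² = 25/1.95² = 6.57462.
Posterior precision = 4.72590 + 6.57462 = 11.3005, giving posterior SD = 1/√11.3005 = 0.297.
Posterior mean = (4.72590·0.01 + 6.57462·-0.5) / 11.3005 = -0.287.

Posterior mean ≈ -0.287; posterior SD ≈ 0.297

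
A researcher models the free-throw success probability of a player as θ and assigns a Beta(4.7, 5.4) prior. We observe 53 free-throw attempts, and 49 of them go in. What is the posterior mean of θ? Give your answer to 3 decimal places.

Observing 49 successes and 4 failures updates Beta(4.7, 5.4) by adding the success and failure counts to the two shape parameters: α = 4.7+49 = 53.7, β = 5.4+4 = 9.4.
E[θ | data] = 53.7/(53.7+9.4) = 0.851.

Posterior mean ≈ 0.851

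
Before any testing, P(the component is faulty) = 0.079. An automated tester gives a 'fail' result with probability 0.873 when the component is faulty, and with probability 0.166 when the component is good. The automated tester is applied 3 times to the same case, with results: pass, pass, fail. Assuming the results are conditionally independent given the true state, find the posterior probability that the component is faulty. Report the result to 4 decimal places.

Posterior P(H) ≈ 0.0104

Let H be the event that the component is faulty; start with P(H) = 0.079. P('fail'|H) = 0.873, P('fail'|¬H) = 0.166.
Update on result 1 ('pass'): P(H) ← 0.127·0.0790 / (0.127·0.0790 + 0.834·0.9210) = 0.010033/0.77815 = 0.0129.
Update on result 2 ('pass'): P(H) ← 0.127·0.0129 / (0.127·0.0129 + 0.834·0.9871) = 0.0016375/0.82488 = 0.0020.
Update on result 3 ('fail'): P(H) ← 0.873·0.0020 / (0.873·0.0020 + 0.166·0.9980) = 0.0017330/0.16740 = 0.0104.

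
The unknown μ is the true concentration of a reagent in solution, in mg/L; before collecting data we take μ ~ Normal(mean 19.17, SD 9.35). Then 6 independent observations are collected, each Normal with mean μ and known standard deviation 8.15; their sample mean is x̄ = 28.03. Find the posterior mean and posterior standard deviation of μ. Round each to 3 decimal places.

Prior precision 1/τ₀² = 1/9.35² = 0.0114387; data precision n/σ² = 6/8.15² = 0.0903308.
Posterior precision = 0.0114387 + 0.0903308 = 0.101770, giving posterior SD = 1/√0.101770 = 3.135.
Posterior mean = (0.0114387·19.17 + 0.0903308·28.03) / 0.101770 = 27.034.

Posterior mean ≈ 27.034; posterior SD ≈ 3.135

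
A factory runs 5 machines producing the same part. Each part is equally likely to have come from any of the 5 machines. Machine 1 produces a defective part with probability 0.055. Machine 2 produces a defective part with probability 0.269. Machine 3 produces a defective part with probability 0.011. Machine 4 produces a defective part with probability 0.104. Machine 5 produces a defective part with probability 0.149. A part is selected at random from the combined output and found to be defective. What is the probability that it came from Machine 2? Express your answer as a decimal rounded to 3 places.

Posterior probability ≈ 0.457

Tabulate prior·likelihood by source: [1] prior 0.2, lik 0.055, product 0.01100; [2] prior 0.2, lik 0.269, product 0.05380; [3] prior 0.2, lik 0.011, product 0.002200; [4] prior 0.2, lik 0.104, product 0.02080; [5] prior 0.2, lik 0.149, product 0.02980.
Normalizing constant = 0.11760; the posterior for Machine 2 is its product over the sum, 0.05380/0.11760 = 0.457.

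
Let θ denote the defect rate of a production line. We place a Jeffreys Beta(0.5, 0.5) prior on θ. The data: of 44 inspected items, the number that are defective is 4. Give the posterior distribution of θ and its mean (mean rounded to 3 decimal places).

Posterior: Beta(4.5, 40.5); mean ≈ 0.100

The binomial likelihood is conjugate to the Beta prior: with 4 successes and 40 failures, the posterior is Beta(0.5+4, 0.5+40) = Beta(4.5, 40.5).
Posterior mean = α/(α+β) = 4.5/45 = 0.100.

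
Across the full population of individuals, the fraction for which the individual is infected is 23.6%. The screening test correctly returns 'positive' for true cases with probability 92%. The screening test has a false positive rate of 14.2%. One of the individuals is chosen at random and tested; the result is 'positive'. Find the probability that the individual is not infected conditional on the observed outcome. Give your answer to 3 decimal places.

Let H be the event that the individual is infected. P(H) = 0.236, so P(¬H) = 0.764. With E the 'positive' result, P(E|H) = 0.92 and P(E|¬H) = 0.142.
P(E) = 0.92·0.236 + 0.142·0.764 = 0.21712 + 0.10849 = 0.32561.
By Bayes' theorem, P(H|E) = 0.21712 / 0.32561 = 0.667. Hence P(¬H|E) = 1 − 0.667 = 0.333.

P(¬H | E) ≈ 0.333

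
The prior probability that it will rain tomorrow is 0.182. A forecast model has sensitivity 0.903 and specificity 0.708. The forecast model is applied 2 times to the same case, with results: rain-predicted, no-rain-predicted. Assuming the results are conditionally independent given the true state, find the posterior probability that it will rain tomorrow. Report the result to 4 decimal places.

With H the event that it will rain tomorrow, the joint likelihood of the observed sequence is P(data|H) = 0.903·0.097 = 0.087591 and P(data|¬H) = 0.292·0.708 = 0.20674.
Bayes: P(H|data) = 0.182·0.087591 / (0.182·0.087591 + 0.818·0.20674) = 0.015942/0.18505 = 0.0861.

Posterior P(H) ≈ 0.0861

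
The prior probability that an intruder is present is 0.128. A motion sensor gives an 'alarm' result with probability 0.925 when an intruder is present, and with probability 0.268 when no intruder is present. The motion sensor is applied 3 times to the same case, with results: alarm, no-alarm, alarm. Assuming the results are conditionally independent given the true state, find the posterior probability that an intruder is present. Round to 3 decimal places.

Let H be the event that an intruder is present; start with P(H) = 0.128. P('alarm'|H) = 0.925, P('alarm'|¬H) = 0.268.
Update on result 1 ('alarm'): P(H) ← 0.925·0.1280 / (0.925·0.1280 + 0.268·0.8720) = 0.11840/0.35210 = 0.3363.
Update on result 2 ('no-alarm'): P(H) ← 0.075·0.3363 / (0.075·0.3363 + 0.732·0.6637) = 0.025220/0.51107 = 0.0493.
Update on result 3 ('alarm'): P(H) ← 0.925·0.0493 / (0.925·0.0493 + 0.268·0.9507) = 0.045647/0.30042 = 0.1519.

Posterior P(H) ≈ 0.152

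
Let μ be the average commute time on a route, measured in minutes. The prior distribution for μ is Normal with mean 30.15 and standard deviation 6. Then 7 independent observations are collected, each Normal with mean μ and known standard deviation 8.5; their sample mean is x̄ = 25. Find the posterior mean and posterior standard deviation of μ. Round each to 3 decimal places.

Posterior mean ≈ 26.148; posterior SD ≈ 2.832

Prior precision 1/τ₀² = 1/6² = 0.0277778; data precision n/σ² = 7/8.5² = 0.0968858.
Posterior precision = 0.0277778 + 0.0968858 = 0.124664, giving posterior SD = 1/√0.124664 = 2.832.
Posterior mean = (0.0277778·30.15 + 0.0968858·25) / 0.124664 = 26.148.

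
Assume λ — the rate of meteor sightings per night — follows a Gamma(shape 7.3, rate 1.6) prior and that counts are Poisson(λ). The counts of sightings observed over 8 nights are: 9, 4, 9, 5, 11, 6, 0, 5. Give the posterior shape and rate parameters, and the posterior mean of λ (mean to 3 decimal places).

Posterior: Gamma(shape=56.3, rate=9.6); mean ≈ 5.865

Total count ∑xᵢ = 49 over n = 8 nights.
Gamma is conjugate to the Poisson likelihood: posterior is Gamma(shape = 7.3+49 = 56.3, rate = 1.6+8 = 9.6).
E[λ | data] = 56.3/9.6 = 5.865.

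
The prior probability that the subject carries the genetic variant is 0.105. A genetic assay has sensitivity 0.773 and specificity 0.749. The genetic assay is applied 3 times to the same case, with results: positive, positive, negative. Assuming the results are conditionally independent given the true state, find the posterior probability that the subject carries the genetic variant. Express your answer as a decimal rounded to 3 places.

Let H be the event that the subject carries the genetic variant; start with P(H) = 0.105. P('positive'|H) = 0.773, P('positive'|¬H) = 0.251.
Update on result 1 ('positive'): P(H) ← 0.773·0.1050 / (0.773·0.1050 + 0.251·0.8950) = 0.081165/0.30581 = 0.2654.
Update on result 2 ('positive'): P(H) ← 0.773·0.2654 / (0.773·0.2654 + 0.251·0.7346) = 0.20516/0.38954 = 0.5267.
Update on result 3 ('negative'): P(H) ← 0.227·0.5267 / (0.227·0.5267 + 0.749·0.4733) = 0.11955/0.47408 = 0.2522.

Posterior P(H) ≈ 0.252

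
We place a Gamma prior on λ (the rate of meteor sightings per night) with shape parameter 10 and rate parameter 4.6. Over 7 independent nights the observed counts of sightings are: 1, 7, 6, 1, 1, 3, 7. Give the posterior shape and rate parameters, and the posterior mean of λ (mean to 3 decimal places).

Posterior: Gamma(shape=36, rate=11.6); mean ≈ 3.103

Total count ∑xᵢ = 26 over n = 7 nights.
Gamma is conjugate to the Poisson likelihood: posterior is Gamma(shape = 10+26 = 36, rate = 4.6+7 = 11.6).
E[λ | data] = 36/11.6 = 3.103.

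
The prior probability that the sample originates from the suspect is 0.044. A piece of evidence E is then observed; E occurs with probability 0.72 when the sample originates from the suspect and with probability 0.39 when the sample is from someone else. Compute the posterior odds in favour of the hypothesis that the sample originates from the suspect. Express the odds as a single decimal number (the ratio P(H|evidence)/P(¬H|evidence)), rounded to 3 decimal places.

Prior odds = 0.044/(1−0.044) = 0.046025. In log-odds, ln(0.046025) = -3.0786.
Add log likelihood ratio: ln(1.8462) = 0.61310.
Posterior log-odds = -2.4655, so posterior odds = exp(-2.4655) = 0.084969.

Posterior odds ≈ 0.085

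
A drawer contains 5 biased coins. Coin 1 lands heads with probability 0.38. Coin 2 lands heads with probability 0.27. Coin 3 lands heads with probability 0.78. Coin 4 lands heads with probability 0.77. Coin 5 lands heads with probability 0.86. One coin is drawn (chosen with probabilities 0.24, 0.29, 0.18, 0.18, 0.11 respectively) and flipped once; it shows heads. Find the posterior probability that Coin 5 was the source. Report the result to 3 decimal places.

P(heads|C1) = 0.38; P(heads|C2) = 0.27; P(heads|C3) = 0.78; P(heads|C4) = 0.77; P(heads|C5) = 0.86.
Prior × likelihood for each source: 0.24·0.38=0.09120, 0.29·0.27=0.07830, 0.18·0.78=0.1404, 0.18·0.77=0.1386, 0.11·0.86=0.09460. Summing gives P(heads) = 0.54310.
P(Coin 5 | heads) = 0.09460 / 0.54310 = 0.174.

Posterior probability ≈ 0.174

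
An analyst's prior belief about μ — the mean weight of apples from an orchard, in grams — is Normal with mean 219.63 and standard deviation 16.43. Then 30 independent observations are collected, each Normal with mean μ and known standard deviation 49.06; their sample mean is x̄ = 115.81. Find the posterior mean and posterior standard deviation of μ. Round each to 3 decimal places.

Posterior mean ≈ 139.596; posterior SD ≈ 7.864

With known σ, the Normal prior is conjugate. Weight on the data is w = (n/σ²)/(n/σ² + 1/τ₀²) = 0.0124643/(0.0124643+0.00370446) = 0.77089.
Posterior mean = w·x̄ + (1−w)·μ₀ = 0.77089·115.81 + 0.22911·219.63 = 139.596. Posterior variance = 1/(0.0124643+0.00370446) = 61.8479, so SD = 7.864.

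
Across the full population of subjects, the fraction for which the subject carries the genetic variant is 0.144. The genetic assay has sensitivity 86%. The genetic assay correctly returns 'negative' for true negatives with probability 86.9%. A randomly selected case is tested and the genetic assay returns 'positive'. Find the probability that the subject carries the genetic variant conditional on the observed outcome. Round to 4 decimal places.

P(H | E) ≈ 0.5248

Let H be the event that the subject carries the genetic variant. P(H) = 0.144, so P(¬H) = 0.856. With E the 'positive' result, P(E|H) = 0.86 and P(E|¬H) = 0.131.
P(E) = 0.86·0.144 + 0.131·0.856 = 0.12384 + 0.11214 = 0.23598.
By Bayes' theorem, P(H|E) = 0.12384 / 0.23598 = 0.5248.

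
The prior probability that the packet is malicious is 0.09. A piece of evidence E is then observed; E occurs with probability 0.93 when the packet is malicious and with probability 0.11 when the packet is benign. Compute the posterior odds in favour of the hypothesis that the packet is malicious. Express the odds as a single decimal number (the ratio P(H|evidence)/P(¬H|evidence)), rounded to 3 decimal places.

Prior odds = 0.09/(1−0.09) = 0.098901. In log-odds, ln(0.098901) = -2.3136.
Add log likelihood ratio: ln(8.4545) = 2.1347.
Posterior log-odds = -0.17893, so posterior odds = exp(-0.17893) = 0.83616.

Posterior odds ≈ 0.836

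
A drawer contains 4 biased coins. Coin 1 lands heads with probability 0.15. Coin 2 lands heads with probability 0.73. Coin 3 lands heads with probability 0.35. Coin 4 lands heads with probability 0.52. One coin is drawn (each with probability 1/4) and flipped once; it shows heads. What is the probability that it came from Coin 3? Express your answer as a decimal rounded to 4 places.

Posterior probability ≈ 0.2000

P(heads|C1) = 0.15; P(heads|C2) = 0.73; P(heads|C3) = 0.35; P(heads|C4) = 0.52.
Prior × likelihood for each source: 0.25·0.15=0.03750, 0.25·0.73=0.1825, 0.25·0.35=0.08750, 0.25·0.52=0.1300. Summing gives P(heads) = 0.43750.
P(Coin 3 | heads) = 0.08750 / 0.43750 = 0.2000.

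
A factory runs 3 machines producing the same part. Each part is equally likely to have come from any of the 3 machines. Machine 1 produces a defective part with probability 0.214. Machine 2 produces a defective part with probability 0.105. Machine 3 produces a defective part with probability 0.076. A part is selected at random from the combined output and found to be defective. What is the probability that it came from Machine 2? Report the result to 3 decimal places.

Posterior probability ≈ 0.266

Tabulate prior·likelihood by source: [1] prior 0.333333, lik 0.214, product 0.07133; [2] prior 0.333333, lik 0.105, product 0.03500; [3] prior 0.333333, lik 0.076, product 0.02533.
Normalizing constant = 0.13167; the posterior for Machine 2 is its product over the sum, 0.03500/0.13167 = 0.266.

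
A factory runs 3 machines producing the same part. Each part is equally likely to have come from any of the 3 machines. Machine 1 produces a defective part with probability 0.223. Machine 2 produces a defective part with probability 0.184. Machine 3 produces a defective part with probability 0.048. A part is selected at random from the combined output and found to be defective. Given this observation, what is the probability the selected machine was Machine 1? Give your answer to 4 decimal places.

Posterior probability ≈ 0.4901

P(defective|M1) = 0.223; P(defective|M2) = 0.184; P(defective|M3) = 0.048.
Prior × likelihood for each source: 0.333333·0.223=0.07433, 0.333333·0.184=0.06133, 0.333333·0.048=0.01600. Summing gives P(defective) = 0.15167.
P(Machine 1 | defective) = 0.07433 / 0.15167 = 0.4901.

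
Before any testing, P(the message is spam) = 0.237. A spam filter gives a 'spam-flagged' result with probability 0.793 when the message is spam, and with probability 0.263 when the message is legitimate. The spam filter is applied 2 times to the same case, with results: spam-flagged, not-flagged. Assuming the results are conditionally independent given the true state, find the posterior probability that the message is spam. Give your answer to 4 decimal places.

Let H be the event that the message is spam; start with P(H) = 0.237. P('spam-flagged'|H) = 0.793, P('spam-flagged'|¬H) = 0.263.
Update on result 1 ('spam-flagged'): P(H) ← 0.793·0.2370 / (0.793·0.2370 + 0.263·0.7630) = 0.18794/0.38861 = 0.4836.
Update on result 2 ('not-flagged'): P(H) ← 0.207·0.4836 / (0.207·0.4836 + 0.737·0.5164) = 0.10011/0.48068 = 0.2083.

Posterior P(H) ≈ 0.2083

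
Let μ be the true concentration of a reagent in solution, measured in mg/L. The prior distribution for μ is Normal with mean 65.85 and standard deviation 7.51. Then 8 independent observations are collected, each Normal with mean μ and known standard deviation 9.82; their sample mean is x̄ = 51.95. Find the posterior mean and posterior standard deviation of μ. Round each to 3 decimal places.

With known σ, the Normal prior is conjugate. Weight on the data is w = (n/σ²)/(n/σ² + 1/τ₀²) = 0.0829597/(0.0829597+0.0177305) = 0.82391.
Posterior mean = w·x̄ + (1−w)·μ₀ = 0.82391·51.95 + 0.17609·65.85 = 54.398. Posterior variance = 1/(0.0829597+0.0177305) = 9.93146, so SD = 3.151.

Posterior mean ≈ 54.398; posterior SD ≈ 3.151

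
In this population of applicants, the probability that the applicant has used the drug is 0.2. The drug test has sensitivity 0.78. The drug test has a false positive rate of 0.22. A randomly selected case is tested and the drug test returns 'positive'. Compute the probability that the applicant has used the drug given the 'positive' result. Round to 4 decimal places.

Let H be the event that the applicant has used the drug. P(H) = 0.2, so P(¬H) = 0.8. With E the 'positive' result, P(E|H) = 0.78 and P(E|¬H) = 0.22.
P(E) = 0.78·0.2 + 0.22·0.8 = 0.15600 + 0.17600 = 0.33200.
By Bayes' theorem, P(H|E) = 0.15600 / 0.33200 = 0.4699.

P(H | E) ≈ 0.4699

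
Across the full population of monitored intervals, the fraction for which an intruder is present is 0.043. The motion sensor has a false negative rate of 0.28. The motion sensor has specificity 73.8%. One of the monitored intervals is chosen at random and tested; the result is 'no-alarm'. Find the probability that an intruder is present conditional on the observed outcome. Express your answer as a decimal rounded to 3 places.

P(H | E) ≈ 0.017

Let H be the event that an intruder is present. P(H) = 0.043, so P(¬H) = 0.957. With E the 'no-alarm' result, P(E|H) = 0.28 and P(E|¬H) = 0.738.
P(E) = 0.28·0.043 + 0.738·0.957 = 0.012040 + 0.70627 = 0.71831.
By Bayes' theorem, P(H|E) = 0.012040 / 0.71831 = 0.017.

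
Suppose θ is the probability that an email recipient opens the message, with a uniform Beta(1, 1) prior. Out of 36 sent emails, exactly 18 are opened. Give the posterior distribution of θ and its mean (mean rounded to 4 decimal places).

The binomial likelihood is conjugate to the Beta prior: with 18 successes and 18 failures, the posterior is Beta(1+18, 1+18) = Beta(19, 19).
Posterior mean = α/(α+β) = 19/38 = 0.5000.

Posterior: Beta(19, 19); mean ≈ 0.5000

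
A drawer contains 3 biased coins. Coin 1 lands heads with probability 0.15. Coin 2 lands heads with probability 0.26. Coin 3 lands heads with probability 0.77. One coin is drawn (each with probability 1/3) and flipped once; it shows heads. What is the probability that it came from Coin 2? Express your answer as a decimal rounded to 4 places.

Posterior probability ≈ 0.2203

P(heads|C1) = 0.15; P(heads|C2) = 0.26; P(heads|C3) = 0.77.
Prior × likelihood for each source: 0.333333·0.15=0.05000, 0.333333·0.26=0.08667, 0.333333·0.77=0.2567. Summing gives P(heads) = 0.39333.
P(Coin 2 | heads) = 0.08667 / 0.39333 = 0.2203.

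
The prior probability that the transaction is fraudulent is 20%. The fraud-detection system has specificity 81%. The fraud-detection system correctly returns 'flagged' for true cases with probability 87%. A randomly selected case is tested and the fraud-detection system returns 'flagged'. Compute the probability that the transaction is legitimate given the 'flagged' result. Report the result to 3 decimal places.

Write H for 'the transaction is fraudulent'. Prior odds H:¬H = 0.2/0.8 = 0.25000. For the 'flagged' outcome, the likelihood ratio is 0.87/0.19 = 4.5789.
Posterior odds = 0.25000 × 4.5789 = 1.1447, so P(H|E) = 1.1447/(1+1.1447) = 0.534. Then P(¬H|E) = 1 − 0.534 = 0.466.

P(¬H | E) ≈ 0.466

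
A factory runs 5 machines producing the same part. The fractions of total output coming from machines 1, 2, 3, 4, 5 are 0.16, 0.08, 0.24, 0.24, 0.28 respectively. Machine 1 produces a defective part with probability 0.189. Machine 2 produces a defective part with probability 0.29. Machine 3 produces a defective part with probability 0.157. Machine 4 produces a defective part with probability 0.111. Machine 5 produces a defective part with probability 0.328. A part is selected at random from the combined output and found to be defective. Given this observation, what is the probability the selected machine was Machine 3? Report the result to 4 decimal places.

Posterior probability ≈ 0.1798

Tabulate prior·likelihood by source: [1] prior 0.16, lik 0.189, product 0.03024; [2] prior 0.08, lik 0.29, product 0.02320; [3] prior 0.24, lik 0.157, product 0.03768; [4] prior 0.24, lik 0.111, product 0.02664; [5] prior 0.28, lik 0.328, product 0.09184.
Normalizing constant = 0.20960; the posterior for Machine 3 is its product over the sum, 0.03768/0.20960 = 0.1798.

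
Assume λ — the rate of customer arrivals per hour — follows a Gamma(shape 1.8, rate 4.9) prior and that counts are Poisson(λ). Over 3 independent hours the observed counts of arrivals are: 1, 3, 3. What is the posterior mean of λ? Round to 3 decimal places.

Posterior mean ≈ 1.114

The Poisson likelihood adds the total count to the shape and the number of exposure periods to the rate. Here ∑xᵢ = 7 and n = 3, so shape 1.8→8.8 and rate 4.9→7.9.
Posterior mean = shape/rate = 8.8/7.9 = 1.114.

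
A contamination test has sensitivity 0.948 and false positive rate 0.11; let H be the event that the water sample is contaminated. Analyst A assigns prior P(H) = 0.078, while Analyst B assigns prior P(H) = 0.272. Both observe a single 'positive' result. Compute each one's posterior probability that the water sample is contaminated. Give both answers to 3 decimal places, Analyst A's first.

The likelihood ratio for a 'positive' result is 0.948/0.11 = 8.6182.
Analyst A: prior odds 0.078/0.922 = 0.084599; posterior odds 0.72909; posterior probability 0.422.
Analyst B: prior odds 0.272/0.728 = 0.37363; posterior odds 3.2200; posterior probability 0.763.

Analyst A: 0.422; Analyst B: 0.763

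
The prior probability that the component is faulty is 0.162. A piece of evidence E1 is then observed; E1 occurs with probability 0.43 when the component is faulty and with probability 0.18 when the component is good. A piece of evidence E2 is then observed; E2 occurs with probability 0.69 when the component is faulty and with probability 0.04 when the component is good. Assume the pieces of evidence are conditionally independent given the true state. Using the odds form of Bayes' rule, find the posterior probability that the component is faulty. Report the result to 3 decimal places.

Prior odds = 0.162/(1−0.162) = 0.19332. In log-odds, ln(0.19332) = -1.6434.
Add log likelihood ratios: ln(2.3889) + ln(17.250) = 3.7186.
Posterior log-odds = 2.0752, so posterior odds = exp(2.0752) = 7.9663. Converting, P(H|E) = 7.9663/8.9663 = 0.888.

Posterior probability ≈ 0.888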